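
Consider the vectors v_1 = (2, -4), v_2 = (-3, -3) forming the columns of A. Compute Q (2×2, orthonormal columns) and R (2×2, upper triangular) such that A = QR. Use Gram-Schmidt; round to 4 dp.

e_1 = v_1/‖v_1‖ = (2, -4)/4.4721 = (0.4472, -0.8944).
r_{12} = e_1·v_2 = 1.3416.
u_2 = v_2 − 1.3416·e_1 = (-3.6000, -1.8000).
‖u_2‖ = 4.0249, so e_2 = (-0.8944, -0.4472).

Q = [[0.4472, -0.8944], [-0.8944, -0.4472]], R = [[4.4721, 1.3416], [0.0000, 4.0249]]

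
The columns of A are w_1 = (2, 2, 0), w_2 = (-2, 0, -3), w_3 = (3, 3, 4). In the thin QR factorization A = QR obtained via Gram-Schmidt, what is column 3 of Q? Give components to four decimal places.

w_1 = (2, 2, 0); ‖w_1‖ = 2.8284, so e_1 = (0.7071, 0.7071, 0.0000).
e_1·w_2 = 0.7071·(-2) + 0.7071·0 + 0.0000·(-3) = -1.4142.
u_2 = w_2 + 1.4142·e_1 = (-1.0000, 1.0000, -3.0000).
‖u_2‖ = 3.3166, so e_2 = (-0.3015, 0.3015, -0.9045).
e_1·w_3 = 0.7071·3 + 0.7071·3 + 0.0000·4 = 4.2426; e_2·w_3 = (-0.3015)·3 + 0.3015·3 + (-0.9045)·4 = -3.6181.
u_3 = w_3 − 4.2426·e_1 + 3.6181·e_2 = (-1.0909, 1.0909, 0.7273).
‖u_3‖ = 1.7056, so e_3 = (-0.6396, 0.6396, 0.4264).

e_3 = (-0.6396, 0.6396, 0.4264)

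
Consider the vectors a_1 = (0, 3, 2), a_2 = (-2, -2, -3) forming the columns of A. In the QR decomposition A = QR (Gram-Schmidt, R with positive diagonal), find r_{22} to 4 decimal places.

r_{22} = 2.4337

a_1 = (0, 3, 2); ‖a_1‖ = 3.6056, so e_1 = (0.0000, 0.8321, 0.5547).
e_1·a_2 = 0.0000·(-2) + 0.8321·(-2) + 0.5547·(-3) = -3.3282.
u_2 = a_2 + 3.3282·e_1 = (-2.0000, 0.7692, -1.1538).
r_{22} = ‖u_2‖ = 2.4337.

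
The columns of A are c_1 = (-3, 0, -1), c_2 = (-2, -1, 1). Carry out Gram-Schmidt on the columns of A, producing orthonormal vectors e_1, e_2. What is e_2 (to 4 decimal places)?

e_1 = c_1/‖c_1‖ = (-3, 0, -1)/3.1623 = (-0.9487, 0.0000, -0.3162).
r_{12} = e_1·c_2 = 1.5811.
u_2 = c_2 − 1.5811·e_1 = (-0.5000, -1.0000, 1.5000).
‖u_2‖ = 1.8708, so e_2 = (-0.2673, -0.5345, 0.8018).

e_2 = (-0.2673, -0.5345, 0.8018)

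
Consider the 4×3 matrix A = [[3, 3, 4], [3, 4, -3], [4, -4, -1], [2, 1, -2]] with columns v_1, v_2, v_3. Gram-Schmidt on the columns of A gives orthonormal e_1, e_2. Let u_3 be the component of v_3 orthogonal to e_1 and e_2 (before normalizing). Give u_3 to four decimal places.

e_1 = v_1/‖v_1‖ = (3, 3, 4, 2)/6.1644 = (0.4867, 0.4867, 0.6489, 0.3244).
r_{12} = e_1·v_2 = 1.1355.
u_2 = v_2 − 1.1355·e_1 = (2.4474, 3.4474, -4.7368, 0.6316).
‖u_2‖ = 6.3805, so e_2 = (0.3836, 0.5403, -0.7424, 0.0990).
r_{13} = e_1·v_3 = -0.8111; r_{23} = e_2·v_3 = 0.4578.
u_3 = v_3 + 0.8111·e_1 − 0.4578·e_2 = (4.2191, -2.8526, -0.1338, -1.7822).

u_3 = (4.2191, -2.8526, -0.1338, -1.7822)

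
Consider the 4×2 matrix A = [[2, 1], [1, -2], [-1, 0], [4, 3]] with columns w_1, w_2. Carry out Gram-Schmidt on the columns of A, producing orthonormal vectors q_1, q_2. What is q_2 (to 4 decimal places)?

w_1 = (2, 1, -1, 4); ‖w_1‖ = 4.6904, so q_1 = (0.4264, 0.2132, -0.2132, 0.8528).
q_1·w_2 = 0.4264·1 + 0.2132·(-2) + (-0.2132)·0 + 0.8528·3 = 2.5584.
u_2 = w_2 − 2.5584·q_1 = (-0.0909, -2.5455, 0.5455, 0.8182).
‖u_2‖ = 2.7303, so q_2 = (-0.0333, -0.9323, 0.1998, 0.2997).

q_2 = (-0.0333, -0.9323, 0.1998, 0.2997)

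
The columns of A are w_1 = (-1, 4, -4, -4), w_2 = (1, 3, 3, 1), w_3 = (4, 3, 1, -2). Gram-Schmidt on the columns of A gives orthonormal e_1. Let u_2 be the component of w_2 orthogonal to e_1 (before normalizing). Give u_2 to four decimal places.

w_1 = (-1, 4, -4, -4); ‖w_1‖ = 7.0000, so e_1 = (-0.1429, 0.5714, -0.5714, -0.5714).
e_1·w_2 = (-0.1429)·1 + 0.5714·3 + (-0.5714)·3 + (-0.5714)·1 = -0.7143.
u_2 = w_2 + 0.7143·e_1 = (0.8980, 3.4082, 2.5918, 0.5918).

u_2 = (0.8980, 3.4082, 2.5918, 0.5918)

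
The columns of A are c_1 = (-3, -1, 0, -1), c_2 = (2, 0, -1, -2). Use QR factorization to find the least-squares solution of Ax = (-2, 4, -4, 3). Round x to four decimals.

x = (-0.3976, -0.8434)

c_1 = (-3, -1, 0, -1); ‖c_1‖ = 3.3166, so e_1 = (-0.9045, -0.3015, 0.0000, -0.3015).
e_1·c_2 = (-0.9045)·2 + (-0.3015)·0 + 0.0000·(-1) + (-0.3015)·(-2) = -1.2060.
u_2 = c_2 + 1.2060·e_1 = (0.9091, -0.3636, -1.0000, -2.3636).
‖u_2‖ = 2.7469, so e_2 = (0.3310, -0.1324, -0.3640, -0.8605).
Qᵀb = (-0.3015, -2.3167).
Back-substitute: x_2 = -2.3167/2.7469 = -0.8434.
x_1 = (-0.3015 + 1.2060·(-0.8434))/3.3166 = -0.3976.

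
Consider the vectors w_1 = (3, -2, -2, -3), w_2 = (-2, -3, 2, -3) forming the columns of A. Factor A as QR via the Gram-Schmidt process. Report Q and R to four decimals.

Q = [[0.5883, -0.5150], [-0.3922, -0.5227], [-0.3922, 0.4766], [-0.5883, -0.4842]], R = [[5.0990, 0.9806], [0.0000, 5.0038]]

w_1 = (3, -2, -2, -3); ‖w_1‖ = 5.0990, so e_1 = (0.5883, -0.3922, -0.3922, -0.5883).
e_1·w_2 = 0.5883·(-2) + (-0.3922)·(-3) + (-0.3922)·2 + (-0.5883)·(-3) = 0.9806.
u_2 = w_2 − 0.9806·e_1 = (-2.5769, -2.6154, 2.3846, -2.4231).
‖u_2‖ = 5.0038, so e_2 = (-0.5150, -0.5227, 0.4766, -0.4842).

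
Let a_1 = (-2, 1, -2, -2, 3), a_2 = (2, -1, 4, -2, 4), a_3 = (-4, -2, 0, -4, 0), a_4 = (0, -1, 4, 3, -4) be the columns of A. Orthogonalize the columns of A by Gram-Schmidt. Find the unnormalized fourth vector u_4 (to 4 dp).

a_1 = (-2, 1, -2, -2, 3); ‖a_1‖ = 4.6904, so q_1 = (-0.4264, 0.2132, -0.4264, -0.4264, 0.6396).
q_1·a_2 = (-0.4264)·2 + 0.2132·(-1) + (-0.4264)·4 + (-0.4264)·(-2) + 0.6396·4 = 0.6396.
u_2 = a_2 − 0.6396·q_1 = (2.2727, -1.1364, 4.2727, -1.7273, 3.5909).
‖u_2‖ = 6.3711, so q_2 = (0.3567, -0.1784, 0.6706, -0.2711, 0.5636).
q_1·a_3 = (-0.4264)·(-4) + 0.2132·(-2) + (-0.4264)·0 + (-0.4264)·(-4) + 0.6396·0 = 2.9848; q_2·a_3 = 0.3567·(-4) + (-0.1784)·(-2) + 0.6706·0 + (-0.2711)·(-4) + 0.5636·0 = 0.0143.
u_3 = a_3 − 2.9848·q_1 − 0.0143·q_2 = (-2.7324, -2.6338, 1.2632, -2.7234, -1.9171).
‖u_3‖ = 5.2049, so q_3 = (-0.5250, -0.5060, 0.2427, -0.5232, -0.3683).
q_1·a_4 = (-0.4264)·0 + 0.2132·(-1) + (-0.4264)·4 + (-0.4264)·3 + 0.6396·(-4) = -5.7564; q_2·a_4 = 0.3567·0 + (-0.1784)·(-1) + 0.6706·4 + (-0.2711)·3 + 0.5636·(-4) = -0.2069; q_3·a_4 = (-0.5250)·0 + (-0.5060)·(-1) + 0.2427·4 + (-0.5232)·3 + (-0.3683)·(-4) = 1.3804.
u_4 = a_4 + 5.7564·q_1 + 0.2069·q_2 − 1.3804·q_3 = (-1.6561, 0.8889, 1.3492, 1.2116, 0.3069).

u_4 = (-1.6561, 0.8889, 1.3492, 1.2116, 0.3069)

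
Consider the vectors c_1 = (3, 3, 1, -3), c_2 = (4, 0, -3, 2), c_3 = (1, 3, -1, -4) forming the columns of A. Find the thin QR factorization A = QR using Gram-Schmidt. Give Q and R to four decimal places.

c_1 = (3, 3, 1, -3); ‖c_1‖ = 5.2915, so e_1 = (0.5669, 0.5669, 0.1890, -0.5669).
e_1·c_2 = 0.5669·4 + 0.5669·0 + 0.1890·(-3) + (-0.5669)·2 = 0.5669.
u_2 = c_2 − 0.5669·e_1 = (3.6786, -0.3214, -3.1071, 2.3214).
‖u_2‖ = 5.3552, so e_2 = (0.6869, -0.0600, -0.5802, 0.4335).
e_1·c_3 = 0.5669·1 + 0.5669·3 + 0.1890·(-1) + (-0.5669)·(-4) = 4.3466; e_2·c_3 = 0.6869·1 + (-0.0600)·3 + (-0.5802)·(-1) + 0.4335·(-4) = -0.6469.
u_3 = c_3 − 4.3466·e_1 + 0.6469·e_2 = (-1.0199, 0.4969, -2.1968, -1.2553).
‖u_3‖ = 2.7728, so e_3 = (-0.3678, 0.1792, -0.7922, -0.4527).

Q = [[0.5669, 0.6869, -0.3678], [0.5669, -0.0600, 0.1792], [0.1890, -0.5802, -0.7922], [-0.5669, 0.4335, -0.4527]], R = [[5.2915, 0.5669, 4.3466], [0.0000, 5.3552, -0.6469], [0.0000, 0.0000, 2.7728]]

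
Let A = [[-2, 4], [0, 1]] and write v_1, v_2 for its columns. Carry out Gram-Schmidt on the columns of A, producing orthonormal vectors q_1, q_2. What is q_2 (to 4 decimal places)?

q_1 = v_1/‖v_1‖ = (-2, 0)/2.0000 = (-1.0000, 0.0000).
r_{12} = q_1·v_2 = -4.0000.
u_2 = v_2 + 4.0000·q_1 = (0.0000, 1.0000).
‖u_2‖ = 1.0000, so q_2 = (0.0000, 1.0000).

q_2 = (0.0000, 1.0000)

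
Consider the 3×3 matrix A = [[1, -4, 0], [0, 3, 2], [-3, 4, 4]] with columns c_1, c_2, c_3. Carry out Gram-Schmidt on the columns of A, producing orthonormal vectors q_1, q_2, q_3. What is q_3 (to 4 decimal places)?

q_3 = (0.7252, 0.6447, 0.2417)

c_1 = (1, 0, -3); ‖c_1‖ = 3.1623, so q_1 = (0.3162, 0.0000, -0.9487).
q_1·c_2 = 0.3162·(-4) + 0.0000·3 + (-0.9487)·4 = -5.0596.
u_2 = c_2 + 5.0596·q_1 = (-2.4000, 3.0000, -0.8000).
‖u_2‖ = 3.9243, so q_2 = (-0.6116, 0.7645, -0.2039).
q_1·c_3 = 0.3162·0 + 0.0000·2 + (-0.9487)·4 = -3.7947; q_2·c_3 = (-0.6116)·0 + 0.7645·2 + (-0.2039)·4 = 0.7135.
u_3 = c_3 + 3.7947·q_1 − 0.7135·q_2 = (1.6364, 1.4545, 0.5455).
‖u_3‖ = 2.2563, so q_3 = (0.7252, 0.6447, 0.2417).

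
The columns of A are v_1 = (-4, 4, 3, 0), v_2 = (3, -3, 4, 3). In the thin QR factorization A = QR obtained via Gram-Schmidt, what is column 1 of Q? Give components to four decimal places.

e_1 = (-0.6247, 0.6247, 0.4685, 0.0000)

v_1 = (-4, 4, 3, 0); ‖v_1‖ = 6.4031, so e_1 = (-0.6247, 0.6247, 0.4685, 0.0000).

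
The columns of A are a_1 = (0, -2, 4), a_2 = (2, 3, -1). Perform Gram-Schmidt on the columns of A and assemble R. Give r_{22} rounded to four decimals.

a_1 = (0, -2, 4); ‖a_1‖ = 4.4721, so q_1 = (0.0000, -0.4472, 0.8944).
q_1·a_2 = 0.0000·2 + (-0.4472)·3 + 0.8944·(-1) = -2.2361.
u_2 = a_2 + 2.2361·q_1 = (2.0000, 2.0000, 1.0000).
r_{22} = ‖u_2‖ = 3.0000.

r_{22} = 3.0000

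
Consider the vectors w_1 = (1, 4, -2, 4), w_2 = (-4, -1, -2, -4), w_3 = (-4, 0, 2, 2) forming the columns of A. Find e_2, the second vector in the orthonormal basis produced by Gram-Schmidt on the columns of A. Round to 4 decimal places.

w_1 = (1, 4, -2, 4); ‖w_1‖ = 6.0828, so e_1 = (0.1644, 0.6576, -0.3288, 0.6576).
e_1·w_2 = 0.1644·(-4) + 0.6576·(-1) + (-0.3288)·(-2) + 0.6576·(-4) = -3.2880.
u_2 = w_2 + 3.2880·e_1 = (-3.4595, 1.1622, -3.0811, -1.8378).
‖u_2‖ = 5.1175, so e_2 = (-0.6760, 0.2271, -0.6021, -0.3591).

e_2 = (-0.6760, 0.2271, -0.6021, -0.3591)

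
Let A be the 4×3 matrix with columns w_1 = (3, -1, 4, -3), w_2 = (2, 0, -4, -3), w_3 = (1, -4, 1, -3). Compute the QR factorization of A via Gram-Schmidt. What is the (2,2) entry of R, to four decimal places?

r_{22} = 5.3825

e_1 = w_1/‖w_1‖ = (3, -1, 4, -3)/5.9161 = (0.5071, -0.1690, 0.6761, -0.5071).
r_{12} = e_1·w_2 = -0.1690.
u_2 = w_2 + 0.1690·e_1 = (2.0857, -0.0286, -3.8857, -3.0857).
r_{22} = ‖u_2‖ = 5.3825.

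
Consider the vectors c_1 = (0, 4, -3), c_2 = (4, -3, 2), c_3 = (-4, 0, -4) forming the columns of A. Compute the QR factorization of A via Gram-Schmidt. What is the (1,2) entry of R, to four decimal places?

c_1 = (0, 4, -3); ‖c_1‖ = 5.0000, so q_1 = (0.0000, 0.8000, -0.6000).
r_{12} = q_1·c_2 = -3.6000.

r_{12} = -3.6000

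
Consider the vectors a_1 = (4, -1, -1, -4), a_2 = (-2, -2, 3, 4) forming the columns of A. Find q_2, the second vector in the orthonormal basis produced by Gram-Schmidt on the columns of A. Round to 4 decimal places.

q_2 = (0.2462, -0.7154, 0.5923, 0.2769)

q_1 = a_1/‖a_1‖ = (4, -1, -1, -4)/5.8310 = (0.6860, -0.1715, -0.1715, -0.6860).
r_{12} = q_1·a_2 = -4.2875.
u_2 = a_2 + 4.2875·q_1 = (0.9412, -2.7353, 2.2647, 1.0588).
‖u_2‖ = 3.8233, so q_2 = (0.2462, -0.7154, 0.5923, 0.2769).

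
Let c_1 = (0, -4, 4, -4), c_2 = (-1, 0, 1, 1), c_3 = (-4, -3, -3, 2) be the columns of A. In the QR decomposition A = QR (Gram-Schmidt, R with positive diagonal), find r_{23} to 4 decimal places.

r_{23} = 1.7321

c_1 = (0, -4, 4, -4); ‖c_1‖ = 6.9282, so e_1 = (0.0000, -0.5774, 0.5774, -0.5774).
e_1·c_2 = 0.0000·(-1) + (-0.5774)·0 + 0.5774·1 + (-0.5774)·1 = 0.0000.
u_2 = c_2 + 0.0000·e_1 = (-1.0000, 0.0000, 1.0000, 1.0000).
‖u_2‖ = 1.7321, so e_2 = (-0.5774, 0.0000, 0.5774, 0.5774).
r_{23} = e_2·c_3 = 1.7321.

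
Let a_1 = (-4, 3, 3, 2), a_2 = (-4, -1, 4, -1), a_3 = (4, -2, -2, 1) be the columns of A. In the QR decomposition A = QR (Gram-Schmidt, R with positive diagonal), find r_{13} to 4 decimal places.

e_1 = a_1/‖a_1‖ = (-4, 3, 3, 2)/6.1644 = (-0.6489, 0.4867, 0.4867, 0.3244).
r_{13} = e_1·a_3 = -4.2178.

r_{13} = -4.2178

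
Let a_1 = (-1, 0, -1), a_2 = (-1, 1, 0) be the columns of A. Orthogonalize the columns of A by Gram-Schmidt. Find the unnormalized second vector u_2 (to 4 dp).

a_1 = (-1, 0, -1); ‖a_1‖ = 1.4142, so e_1 = (-0.7071, 0.0000, -0.7071).
e_1·a_2 = (-0.7071)·(-1) + 0.0000·1 + (-0.7071)·0 = 0.7071.
u_2 = a_2 − 0.7071·e_1 = (-0.5000, 1.0000, 0.5000).

u_2 = (-0.5000, 1.0000, 0.5000)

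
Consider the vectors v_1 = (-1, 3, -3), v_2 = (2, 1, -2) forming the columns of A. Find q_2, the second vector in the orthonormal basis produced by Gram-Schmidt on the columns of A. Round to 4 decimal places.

v_1 = (-1, 3, -3); ‖v_1‖ = 4.3589, so q_1 = (-0.2294, 0.6882, -0.6882).
q_1·v_2 = (-0.2294)·2 + 0.6882·1 + (-0.6882)·(-2) = 1.6059.
u_2 = v_2 − 1.6059·q_1 = (2.3684, -0.1053, -0.8947).
‖u_2‖ = 2.5340, so q_2 = (0.9347, -0.0415, -0.3531).

q_2 = (0.9347, -0.0415, -0.3531)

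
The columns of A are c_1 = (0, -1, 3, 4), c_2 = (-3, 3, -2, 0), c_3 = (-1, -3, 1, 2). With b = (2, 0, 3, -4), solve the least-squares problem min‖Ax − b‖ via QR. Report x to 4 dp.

x = (-0.1427, -0.8996, -0.8132)

c_1 = (0, -1, 3, 4); ‖c_1‖ = 5.0990, so e_1 = (0.0000, -0.1961, 0.5883, 0.7845).
e_1·c_2 = 0.0000·(-3) + (-0.1961)·3 + 0.5883·(-2) + 0.7845·0 = -1.7650.
u_2 = c_2 + 1.7650·e_1 = (-3.0000, 2.6538, -0.9615, 1.3846).
‖u_2‖ = 4.3456, so e_2 = (-0.6903, 0.6107, -0.2213, 0.3186).
e_1·c_3 = 0.0000·(-1) + (-0.1961)·(-3) + 0.5883·1 + 0.7845·2 = 2.7456; e_2·c_3 = (-0.6903)·(-1) + 0.6107·(-3) + (-0.2213)·1 + 0.3186·2 = -0.7257.
u_3 = c_3 − 2.7456·e_1 + 0.7257·e_2 = (-1.5010, -2.0183, -0.7760, 0.0774).
‖u_3‖ = 2.6334, so e_3 = (-0.5700, -0.7664, -0.2947, 0.0294).
Qᵀb = (-1.3728, -3.3190, -2.1415).
Back-substitute: x_3 = -2.1415/2.6334 = -0.8132.
x_2 = (-3.3190 + 0.7257·(-0.8132))/4.3456 = -0.8996.
x_1 = (-1.3728 + 1.7650·(-0.8996) − 2.7456·(-0.8132))/5.0990 = -0.1427.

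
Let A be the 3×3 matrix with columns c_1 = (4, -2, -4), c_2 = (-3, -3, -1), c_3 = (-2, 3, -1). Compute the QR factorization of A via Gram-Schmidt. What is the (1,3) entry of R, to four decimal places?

r_{13} = -1.6667

c_1 = (4, -2, -4); ‖c_1‖ = 6.0000, so e_1 = (0.6667, -0.3333, -0.6667).
r_{13} = e_1·c_3 = -1.6667.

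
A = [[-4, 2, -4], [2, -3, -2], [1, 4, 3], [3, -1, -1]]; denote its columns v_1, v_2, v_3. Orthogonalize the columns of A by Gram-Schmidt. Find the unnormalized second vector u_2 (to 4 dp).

u_2 = (0.2667, -2.1333, 4.4333, 0.3000)

e_1 = v_1/‖v_1‖ = (-4, 2, 1, 3)/5.4772 = (-0.7303, 0.3651, 0.1826, 0.5477).
r_{12} = e_1·v_2 = -2.3735.
u_2 = v_2 + 2.3735·e_1 = (0.2667, -2.1333, 4.4333, 0.3000).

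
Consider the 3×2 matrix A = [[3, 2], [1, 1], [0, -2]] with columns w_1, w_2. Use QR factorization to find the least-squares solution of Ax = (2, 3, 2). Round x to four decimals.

x = (1.4634, -0.8049)

w_1 = (3, 1, 0); ‖w_1‖ = 3.1623, so q_1 = (0.9487, 0.3162, 0.0000).
q_1·w_2 = 0.9487·2 + 0.3162·1 + 0.0000·(-2) = 2.2136.
u_2 = w_2 − 2.2136·q_1 = (-0.1000, 0.3000, -2.0000).
‖u_2‖ = 2.0248, so q_2 = (-0.0494, 0.1482, -0.9877).
Qᵀb = (2.8460, -1.6298).
Back-substitute: x_2 = -1.6298/2.0248 = -0.8049.
x_1 = (2.8460 − 2.2136·(-0.8049))/3.1623 = 1.4634.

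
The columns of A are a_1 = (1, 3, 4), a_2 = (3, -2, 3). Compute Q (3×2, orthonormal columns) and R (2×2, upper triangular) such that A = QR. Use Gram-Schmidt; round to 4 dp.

Q = [[0.1961, 0.6107], [0.5883, -0.6992], [0.7845, 0.3717]], R = [[5.0990, 1.7650], [0.0000, 4.3456]]

a_1 = (1, 3, 4); ‖a_1‖ = 5.0990, so q_1 = (0.1961, 0.5883, 0.7845).
q_1·a_2 = 0.1961·3 + 0.5883·(-2) + 0.7845·3 = 1.7650.
u_2 = a_2 − 1.7650·q_1 = (2.6538, -3.0385, 1.6154).
‖u_2‖ = 4.3456, so q_2 = (0.6107, -0.6992, 0.3717).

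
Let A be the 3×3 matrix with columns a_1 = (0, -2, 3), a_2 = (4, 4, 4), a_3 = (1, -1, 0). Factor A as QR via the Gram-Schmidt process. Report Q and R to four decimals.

a_1 = (0, -2, 3); ‖a_1‖ = 3.6056, so e_1 = (0.0000, -0.5547, 0.8321).
e_1·a_2 = 0.0000·4 + (-0.5547)·4 + 0.8321·4 = 1.1094.
u_2 = a_2 − 1.1094·e_1 = (4.0000, 4.6154, 3.0769).
‖u_2‖ = 6.8388, so e_2 = (0.5849, 0.6749, 0.4499).
e_1·a_3 = 0.0000·1 + (-0.5547)·(-1) + 0.8321·0 = 0.5547; e_2·a_3 = 0.5849·1 + 0.6749·(-1) + 0.4499·0 = -0.0900.
u_3 = a_3 − 0.5547·e_1 + 0.0900·e_2 = (1.0526, -0.6316, -0.4211).
‖u_3‖ = 1.2978, so e_3 = (0.8111, -0.4867, -0.3244).

Q = [[0.0000, 0.5849, 0.8111], [-0.5547, 0.6749, -0.4867], [0.8321, 0.4499, -0.3244]], R = [[3.6056, 1.1094, 0.5547], [0.0000, 6.8388, -0.0900], [0.0000, 0.0000, 1.2978]]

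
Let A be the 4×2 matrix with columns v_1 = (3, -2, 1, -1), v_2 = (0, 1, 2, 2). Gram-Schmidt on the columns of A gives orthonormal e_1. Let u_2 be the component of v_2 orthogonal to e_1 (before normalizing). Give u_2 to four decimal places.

u_2 = (0.4000, 0.7333, 2.1333, 1.8667)

v_1 = (3, -2, 1, -1); ‖v_1‖ = 3.8730, so e_1 = (0.7746, -0.5164, 0.2582, -0.2582).
e_1·v_2 = 0.7746·0 + (-0.5164)·1 + 0.2582·2 + (-0.2582)·2 = -0.5164.
u_2 = v_2 + 0.5164·e_1 = (0.4000, 0.7333, 2.1333, 1.8667).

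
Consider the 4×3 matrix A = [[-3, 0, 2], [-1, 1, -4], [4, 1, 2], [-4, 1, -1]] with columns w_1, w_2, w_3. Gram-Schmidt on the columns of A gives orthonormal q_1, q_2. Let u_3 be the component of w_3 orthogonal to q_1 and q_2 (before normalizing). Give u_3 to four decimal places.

w_1 = (-3, -1, 4, -4); ‖w_1‖ = 6.4807, so q_1 = (-0.4629, -0.1543, 0.6172, -0.6172).
q_1·w_2 = (-0.4629)·0 + (-0.1543)·1 + 0.6172·1 + (-0.6172)·1 = -0.1543.
u_2 = w_2 + 0.1543·q_1 = (-0.0714, 0.9762, 1.0952, 0.9048).
‖u_2‖ = 1.7252, so q_2 = (-0.0414, 0.5659, 0.6349, 0.5244).
q_1·w_3 = (-0.4629)·2 + (-0.1543)·(-4) + 0.6172·2 + (-0.6172)·(-1) = 1.5430; q_2·w_3 = (-0.0414)·2 + 0.5659·(-4) + 0.6349·2 + 0.5244·(-1) = -1.6010.
u_3 = w_3 − 1.5430·q_1 + 1.6010·q_2 = (2.6480, -2.8560, 2.0640, 0.7920).

u_3 = (2.6480, -2.8560, 2.0640, 0.7920)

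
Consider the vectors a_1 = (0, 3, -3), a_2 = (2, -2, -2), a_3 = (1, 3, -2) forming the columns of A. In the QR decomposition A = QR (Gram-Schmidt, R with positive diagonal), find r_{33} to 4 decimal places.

r_{33} = 1.2247

a_1 = (0, 3, -3); ‖a_1‖ = 4.2426, so e_1 = (0.0000, 0.7071, -0.7071).
e_1·a_2 = 0.0000·2 + 0.7071·(-2) + (-0.7071)·(-2) = 0.0000.
u_2 = a_2 + 0.0000·e_1 = (2.0000, -2.0000, -2.0000).
‖u_2‖ = 3.4641, so e_2 = (0.5774, -0.5774, -0.5774).
e_1·a_3 = 0.0000·1 + 0.7071·3 + (-0.7071)·(-2) = 3.5355; e_2·a_3 = 0.5774·1 + (-0.5774)·3 + (-0.5774)·(-2) = 0.0000.
u_3 = a_3 − 3.5355·e_1 + 0.0000·e_2 = (1.0000, 0.5000, 0.5000).
r_{33} = ‖u_3‖ = 1.2247.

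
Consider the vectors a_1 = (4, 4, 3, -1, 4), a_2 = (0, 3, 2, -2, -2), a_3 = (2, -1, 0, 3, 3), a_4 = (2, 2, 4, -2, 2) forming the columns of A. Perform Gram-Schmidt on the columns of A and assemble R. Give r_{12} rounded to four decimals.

a_1 = (4, 4, 3, -1, 4); ‖a_1‖ = 7.6158, so q_1 = (0.5252, 0.5252, 0.3939, -0.1313, 0.5252).
r_{12} = q_1·a_2 = 1.5757.

r_{12} = 1.5757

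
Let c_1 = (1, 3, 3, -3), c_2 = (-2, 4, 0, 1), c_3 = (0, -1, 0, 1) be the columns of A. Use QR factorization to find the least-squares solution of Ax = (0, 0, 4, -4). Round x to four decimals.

x = (1.1056, -0.4720, 0.6087)

c_1 = (1, 3, 3, -3); ‖c_1‖ = 5.2915, so e_1 = (0.1890, 0.5669, 0.5669, -0.5669).
e_1·c_2 = 0.1890·(-2) + 0.5669·4 + 0.5669·0 + (-0.5669)·1 = 1.3229.
u_2 = c_2 − 1.3229·e_1 = (-2.2500, 3.2500, -0.7500, 1.7500).
‖u_2‖ = 4.3875, so e_2 = (-0.5128, 0.7407, -0.1709, 0.3989).
e_1·c_3 = 0.1890·0 + 0.5669·(-1) + 0.5669·0 + (-0.5669)·1 = -1.1339; e_2·c_3 = (-0.5128)·0 + 0.7407·(-1) + (-0.1709)·0 + 0.3989·1 = -0.3419.
u_3 = c_3 + 1.1339·e_1 + 0.3419·e_2 = (0.0390, -0.1039, 0.5844, 0.4935).
‖u_3‖ = 0.7729, so e_3 = (0.0504, -0.1344, 0.7561, 0.6385).
Qᵀb = (4.5356, -2.2792, 0.4705).
Back-substitute: x_3 = 0.4705/0.7729 = 0.6087.
x_2 = (-2.2792 + 0.3419·0.6087)/4.3875 = -0.4720.
x_1 = (4.5356 − 1.3229·(-0.4720) + 1.1339·0.6087)/5.2915 = 1.1056.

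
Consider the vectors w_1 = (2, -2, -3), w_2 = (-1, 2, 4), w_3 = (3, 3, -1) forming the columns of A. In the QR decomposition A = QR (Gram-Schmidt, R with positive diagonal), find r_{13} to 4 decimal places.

r_{13} = 0.7276

e_1 = w_1/‖w_1‖ = (2, -2, -3)/4.1231 = (0.4851, -0.4851, -0.7276).
r_{13} = e_1·w_3 = 0.7276.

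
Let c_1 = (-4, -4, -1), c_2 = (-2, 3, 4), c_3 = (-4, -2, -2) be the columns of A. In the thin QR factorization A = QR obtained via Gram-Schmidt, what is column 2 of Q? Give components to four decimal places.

c_1 = (-4, -4, -1); ‖c_1‖ = 5.7446, so q_1 = (-0.6963, -0.6963, -0.1741).
q_1·c_2 = (-0.6963)·(-2) + (-0.6963)·3 + (-0.1741)·4 = -1.3926.
u_2 = c_2 + 1.3926·q_1 = (-2.9697, 2.0303, 3.7576).
‖u_2‖ = 5.2020, so q_2 = (-0.5709, 0.3903, 0.7223).

q_2 = (-0.5709, 0.3903, 0.7223)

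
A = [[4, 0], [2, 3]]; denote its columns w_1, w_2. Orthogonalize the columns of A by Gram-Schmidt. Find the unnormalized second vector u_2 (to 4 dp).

u_2 = (-1.2000, 2.4000)

e_1 = w_1/‖w_1‖ = (4, 2)/4.4721 = (0.8944, 0.4472).
r_{12} = e_1·w_2 = 1.3416.
u_2 = w_2 − 1.3416·e_1 = (-1.2000, 2.4000).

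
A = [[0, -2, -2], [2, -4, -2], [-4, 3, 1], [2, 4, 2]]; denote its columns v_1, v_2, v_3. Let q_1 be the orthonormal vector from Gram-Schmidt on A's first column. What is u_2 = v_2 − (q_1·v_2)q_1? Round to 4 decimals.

v_1 = (0, 2, -4, 2); ‖v_1‖ = 4.8990, so q_1 = (0.0000, 0.4082, -0.8165, 0.4082).
q_1·v_2 = 0.0000·(-2) + 0.4082·(-4) + (-0.8165)·3 + 0.4082·4 = -2.4495.
u_2 = v_2 + 2.4495·q_1 = (-2.0000, -3.0000, 1.0000, 5.0000).

u_2 = (-2.0000, -3.0000, 1.0000, 5.0000)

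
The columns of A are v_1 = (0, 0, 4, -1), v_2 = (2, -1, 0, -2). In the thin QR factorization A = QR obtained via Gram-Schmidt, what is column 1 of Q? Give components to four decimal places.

e_1 = (0.0000, 0.0000, 0.9701, -0.2425)

v_1 = (0, 0, 4, -1); ‖v_1‖ = 4.1231, so e_1 = (0.0000, 0.0000, 0.9701, -0.2425).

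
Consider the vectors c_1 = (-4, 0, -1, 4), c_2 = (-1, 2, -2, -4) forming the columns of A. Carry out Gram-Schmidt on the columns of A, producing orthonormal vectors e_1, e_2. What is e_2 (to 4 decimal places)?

e_2 = (-0.4720, 0.4267, -0.4913, -0.5948)

e_1 = c_1/‖c_1‖ = (-4, 0, -1, 4)/5.7446 = (-0.6963, 0.0000, -0.1741, 0.6963).
r_{12} = e_1·c_2 = -1.7408.
u_2 = c_2 + 1.7408·e_1 = (-2.2121, 2.0000, -2.3030, -2.7879).
‖u_2‖ = 4.6872, so e_2 = (-0.4720, 0.4267, -0.4913, -0.5948).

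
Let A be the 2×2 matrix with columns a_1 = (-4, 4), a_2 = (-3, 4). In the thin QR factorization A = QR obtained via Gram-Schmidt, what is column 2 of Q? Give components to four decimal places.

e_2 = (0.7071, 0.7071)

a_1 = (-4, 4); ‖a_1‖ = 5.6569, so e_1 = (-0.7071, 0.7071).
e_1·a_2 = (-0.7071)·(-3) + 0.7071·4 = 4.9497.
u_2 = a_2 − 4.9497·e_1 = (0.5000, 0.5000).
‖u_2‖ = 0.7071, so e_2 = (0.7071, 0.7071).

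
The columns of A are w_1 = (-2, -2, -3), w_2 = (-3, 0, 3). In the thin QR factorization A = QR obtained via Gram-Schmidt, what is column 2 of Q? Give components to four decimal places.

w_1 = (-2, -2, -3); ‖w_1‖ = 4.1231, so q_1 = (-0.4851, -0.4851, -0.7276).
q_1·w_2 = (-0.4851)·(-3) + (-0.4851)·0 + (-0.7276)·3 = -0.7276.
u_2 = w_2 + 0.7276·q_1 = (-3.3529, -0.3529, 2.4706).
‖u_2‖ = 4.1798, so q_2 = (-0.8022, -0.0844, 0.5911).

q_2 = (-0.8022, -0.0844, 0.5911)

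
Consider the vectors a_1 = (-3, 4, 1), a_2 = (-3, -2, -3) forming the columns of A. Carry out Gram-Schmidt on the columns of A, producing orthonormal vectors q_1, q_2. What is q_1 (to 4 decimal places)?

a_1 = (-3, 4, 1); ‖a_1‖ = 5.0990, so q_1 = (-0.5883, 0.7845, 0.1961).

q_1 = (-0.5883, 0.7845, 0.1961)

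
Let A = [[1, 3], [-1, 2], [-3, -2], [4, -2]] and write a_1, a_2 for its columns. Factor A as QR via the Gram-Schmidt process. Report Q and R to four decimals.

Q = [[0.1925, 0.6633], [-0.1925, 0.4287], [-0.5774, -0.4611], [0.7698, -0.4045]], R = [[5.1962, -0.1925], [0.0000, 4.5785]]

a_1 = (1, -1, -3, 4); ‖a_1‖ = 5.1962, so e_1 = (0.1925, -0.1925, -0.5774, 0.7698).
e_1·a_2 = 0.1925·3 + (-0.1925)·2 + (-0.5774)·(-2) + 0.7698·(-2) = -0.1925.
u_2 = a_2 + 0.1925·e_1 = (3.0370, 1.9630, -2.1111, -1.8519).
‖u_2‖ = 4.5785, so e_2 = (0.6633, 0.4287, -0.4611, -0.4045).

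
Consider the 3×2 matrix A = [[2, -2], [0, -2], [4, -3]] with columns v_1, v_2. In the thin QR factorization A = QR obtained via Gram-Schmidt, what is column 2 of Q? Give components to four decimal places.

q_2 = (-0.1952, -0.9759, 0.0976)

q_1 = v_1/‖v_1‖ = (2, 0, 4)/4.4721 = (0.4472, 0.0000, 0.8944).
r_{12} = q_1·v_2 = -3.5777.
u_2 = v_2 + 3.5777·q_1 = (-0.4000, -2.0000, 0.2000).
‖u_2‖ = 2.0494, so q_2 = (-0.1952, -0.9759, 0.0976).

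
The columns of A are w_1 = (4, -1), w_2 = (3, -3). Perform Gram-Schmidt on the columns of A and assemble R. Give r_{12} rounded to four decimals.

r_{12} = 3.6380

w_1 = (4, -1); ‖w_1‖ = 4.1231, so e_1 = (0.9701, -0.2425).
r_{12} = e_1·w_2 = 3.6380.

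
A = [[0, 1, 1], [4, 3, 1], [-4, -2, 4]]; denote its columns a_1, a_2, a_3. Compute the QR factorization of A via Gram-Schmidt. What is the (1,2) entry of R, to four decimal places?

r_{12} = 3.5355

a_1 = (0, 4, -4); ‖a_1‖ = 5.6569, so e_1 = (0.0000, 0.7071, -0.7071).
r_{12} = e_1·a_2 = 3.5355.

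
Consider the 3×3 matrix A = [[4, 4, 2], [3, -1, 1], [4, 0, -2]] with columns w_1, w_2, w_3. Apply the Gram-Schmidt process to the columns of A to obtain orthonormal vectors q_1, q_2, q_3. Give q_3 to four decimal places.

q_1 = w_1/‖w_1‖ = (4, 3, 4)/6.4031 = (0.6247, 0.4685, 0.6247).
r_{12} = q_1·w_2 = 2.0303.
u_2 = w_2 − 2.0303·q_1 = (2.7317, -1.9512, -1.2683).
‖u_2‖ = 3.5886, so q_2 = (0.7612, -0.5437, -0.3534).
r_{13} = q_1·w_3 = 0.4685; r_{23} = q_2·w_3 = 1.6856.
u_3 = w_3 − 0.4685·q_1 − 1.6856·q_2 = (0.4242, 1.6970, -1.6970).
‖u_3‖ = 2.4371, so q_3 = (0.1741, 0.6963, -0.6963).

q_3 = (0.1741, 0.6963, -0.6963)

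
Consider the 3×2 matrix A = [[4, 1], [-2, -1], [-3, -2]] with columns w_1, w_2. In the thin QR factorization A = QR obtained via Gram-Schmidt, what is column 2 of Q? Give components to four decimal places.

e_2 = (-0.6442, -0.1695, -0.7459)

e_1 = w_1/‖w_1‖ = (4, -2, -3)/5.3852 = (0.7428, -0.3714, -0.5571).
r_{12} = e_1·w_2 = 2.2283.
u_2 = w_2 − 2.2283·e_1 = (-0.6552, -0.1724, -0.7586).
‖u_2‖ = 1.0171, so e_2 = (-0.6442, -0.1695, -0.7459).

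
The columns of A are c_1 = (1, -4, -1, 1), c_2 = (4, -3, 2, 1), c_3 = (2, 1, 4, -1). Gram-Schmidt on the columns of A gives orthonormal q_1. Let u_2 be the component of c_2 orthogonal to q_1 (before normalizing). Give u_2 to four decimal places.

u_2 = (3.2105, 0.1579, 2.7895, 0.2105)

q_1 = c_1/‖c_1‖ = (1, -4, -1, 1)/4.3589 = (0.2294, -0.9177, -0.2294, 0.2294).
r_{12} = q_1·c_2 = 3.4412.
u_2 = c_2 − 3.4412·q_1 = (3.2105, 0.1579, 2.7895, 0.2105).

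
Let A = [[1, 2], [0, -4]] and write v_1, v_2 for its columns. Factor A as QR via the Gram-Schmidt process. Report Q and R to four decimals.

v_1 = (1, 0); ‖v_1‖ = 1.0000, so e_1 = (1.0000, 0.0000).
e_1·v_2 = 1.0000·2 + 0.0000·(-4) = 2.0000.
u_2 = v_2 − 2.0000·e_1 = (0.0000, -4.0000).
‖u_2‖ = 4.0000, so e_2 = (0.0000, -1.0000).

Q = [[1.0000, 0.0000], [0.0000, -1.0000]], R = [[1.0000, 2.0000], [0.0000, 4.0000]]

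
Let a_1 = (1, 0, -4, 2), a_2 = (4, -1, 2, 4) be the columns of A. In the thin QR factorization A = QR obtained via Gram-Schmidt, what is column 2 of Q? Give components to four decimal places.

e_2 = (0.6328, -0.1661, 0.4588, 0.6012)

e_1 = a_1/‖a_1‖ = (1, 0, -4, 2)/4.5826 = (0.2182, 0.0000, -0.8729, 0.4364).
r_{12} = e_1·a_2 = 0.8729.
u_2 = a_2 − 0.8729·e_1 = (3.8095, -1.0000, 2.7619, 3.6190).
‖u_2‖ = 6.0198, so e_2 = (0.6328, -0.1661, 0.4588, 0.6012).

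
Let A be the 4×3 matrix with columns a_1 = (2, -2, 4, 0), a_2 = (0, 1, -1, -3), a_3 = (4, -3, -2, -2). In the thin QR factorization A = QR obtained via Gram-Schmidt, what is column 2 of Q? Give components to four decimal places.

a_1 = (2, -2, 4, 0); ‖a_1‖ = 4.8990, so e_1 = (0.4082, -0.4082, 0.8165, 0.0000).
e_1·a_2 = 0.4082·0 + (-0.4082)·1 + 0.8165·(-1) + 0.0000·(-3) = -1.2247.
u_2 = a_2 + 1.2247·e_1 = (0.5000, 0.5000, 0.0000, -3.0000).
‖u_2‖ = 3.0822, so e_2 = (0.1622, 0.1622, 0.0000, -0.9733).

e_2 = (0.1622, 0.1622, 0.0000, -0.9733)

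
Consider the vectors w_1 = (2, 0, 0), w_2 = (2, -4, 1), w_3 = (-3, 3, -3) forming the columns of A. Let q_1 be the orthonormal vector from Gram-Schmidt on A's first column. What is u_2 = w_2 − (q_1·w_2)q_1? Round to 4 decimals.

w_1 = (2, 0, 0); ‖w_1‖ = 2.0000, so q_1 = (1.0000, 0.0000, 0.0000).
q_1·w_2 = 1.0000·2 + 0.0000·(-4) + 0.0000·1 = 2.0000.
u_2 = w_2 − 2.0000·q_1 = (0.0000, -4.0000, 1.0000).

u_2 = (0.0000, -4.0000, 1.0000)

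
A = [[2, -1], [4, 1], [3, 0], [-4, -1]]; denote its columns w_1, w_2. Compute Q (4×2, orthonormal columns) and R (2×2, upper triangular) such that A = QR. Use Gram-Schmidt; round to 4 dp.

Q = [[0.2981, -0.8540], [0.5963, 0.3146], [0.4472, -0.2697], [-0.5963, -0.3146]], R = [[6.7082, 0.8944], [0.0000, 1.4832]]

w_1 = (2, 4, 3, -4); ‖w_1‖ = 6.7082, so e_1 = (0.2981, 0.5963, 0.4472, -0.5963).
e_1·w_2 = 0.2981·(-1) + 0.5963·1 + 0.4472·0 + (-0.5963)·(-1) = 0.8944.
u_2 = w_2 − 0.8944·e_1 = (-1.2667, 0.4667, -0.4000, -0.4667).
‖u_2‖ = 1.4832, so e_2 = (-0.8540, 0.3146, -0.2697, -0.3146).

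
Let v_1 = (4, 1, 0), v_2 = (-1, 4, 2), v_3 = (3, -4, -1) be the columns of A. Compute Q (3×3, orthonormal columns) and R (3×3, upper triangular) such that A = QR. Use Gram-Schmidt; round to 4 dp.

Q = [[0.9701, -0.2182, 0.1059], [0.2425, 0.8729, -0.4234], [0.0000, 0.4364, 0.8997]], R = [[4.1231, 0.0000, 1.9403], [0.0000, 4.5826, -4.5826], [0.0000, 0.0000, 1.1114]]

v_1 = (4, 1, 0); ‖v_1‖ = 4.1231, so q_1 = (0.9701, 0.2425, 0.0000).
q_1·v_2 = 0.9701·(-1) + 0.2425·4 + 0.0000·2 = 0.0000.
u_2 = v_2 + 0.0000·q_1 = (-1.0000, 4.0000, 2.0000).
‖u_2‖ = 4.5826, so q_2 = (-0.2182, 0.8729, 0.4364).
q_1·v_3 = 0.9701·3 + 0.2425·(-4) + 0.0000·(-1) = 1.9403; q_2·v_3 = (-0.2182)·3 + 0.8729·(-4) + 0.4364·(-1) = -4.5826.
u_3 = v_3 − 1.9403·q_1 + 4.5826·q_2 = (0.1176, -0.4706, 1.0000).
‖u_3‖ = 1.1114, so q_3 = (0.1059, -0.4234, 0.8997).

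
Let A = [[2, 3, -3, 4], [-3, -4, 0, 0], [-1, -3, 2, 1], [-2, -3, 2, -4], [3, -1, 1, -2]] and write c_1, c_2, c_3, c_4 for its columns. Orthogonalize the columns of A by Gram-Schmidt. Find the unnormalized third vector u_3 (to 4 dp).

u_3 = (-1.5784, -1.8235, 0.3627, 0.5784, -0.2647)

e_1 = c_1/‖c_1‖ = (2, -3, -1, -2, 3)/5.1962 = (0.3849, -0.5774, -0.1925, -0.3849, 0.5774).
r_{12} = e_1·c_2 = 4.6188.
u_2 = c_2 − 4.6188·e_1 = (1.2222, -1.3333, -2.1111, -1.2222, -3.6667).
‖u_2‖ = 4.7610, so e_2 = (0.2567, -0.2801, -0.4434, -0.2567, -0.7702).
r_{13} = e_1·c_3 = -1.7321; r_{23} = e_2·c_3 = -2.9406.
u_3 = c_3 + 1.7321·e_1 + 2.9406·e_2 = (-1.5784, -1.8235, 0.3627, 0.5784, -0.2647).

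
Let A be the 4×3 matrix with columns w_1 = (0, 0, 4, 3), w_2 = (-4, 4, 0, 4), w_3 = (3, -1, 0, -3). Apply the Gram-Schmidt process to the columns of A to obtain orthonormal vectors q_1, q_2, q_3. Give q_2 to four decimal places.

q_2 = (-0.6155, 0.6155, -0.2954, 0.3939)

w_1 = (0, 0, 4, 3); ‖w_1‖ = 5.0000, so q_1 = (0.0000, 0.0000, 0.8000, 0.6000).
q_1·w_2 = 0.0000·(-4) + 0.0000·4 + 0.8000·0 + 0.6000·4 = 2.4000.
u_2 = w_2 − 2.4000·q_1 = (-4.0000, 4.0000, -1.9200, 2.5600).
‖u_2‖ = 6.4992, so q_2 = (-0.6155, 0.6155, -0.2954, 0.3939).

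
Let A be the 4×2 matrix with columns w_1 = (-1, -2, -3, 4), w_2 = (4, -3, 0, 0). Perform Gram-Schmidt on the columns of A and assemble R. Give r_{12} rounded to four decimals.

e_1 = w_1/‖w_1‖ = (-1, -2, -3, 4)/5.4772 = (-0.1826, -0.3651, -0.5477, 0.7303).
r_{12} = e_1·w_2 = 0.3651.

r_{12} = 0.3651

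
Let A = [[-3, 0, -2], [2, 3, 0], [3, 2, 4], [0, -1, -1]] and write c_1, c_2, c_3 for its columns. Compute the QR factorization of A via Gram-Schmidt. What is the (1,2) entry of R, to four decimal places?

c_1 = (-3, 2, 3, 0); ‖c_1‖ = 4.6904, so e_1 = (-0.6396, 0.4264, 0.6396, 0.0000).
r_{12} = e_1·c_2 = 2.5584.

r_{12} = 2.5584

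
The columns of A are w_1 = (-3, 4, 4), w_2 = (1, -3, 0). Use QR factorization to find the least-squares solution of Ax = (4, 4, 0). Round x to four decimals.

q_1 = w_1/‖w_1‖ = (-3, 4, 4)/6.4031 = (-0.4685, 0.6247, 0.6247).
r_{12} = q_1·w_2 = -2.3426.
u_2 = w_2 + 2.3426·q_1 = (-0.0976, -1.5366, 1.4634).
‖u_2‖ = 2.1242, so q_2 = (-0.0459, -0.7234, 0.6889).
Qᵀb = (0.6247, -3.0772).
Back-substitute: x_2 = -3.0772/2.1242 = -1.4486.
x_1 = (0.6247 + 2.3426·(-1.4486))/6.4031 = -0.4324.

x = (-0.4324, -1.4486)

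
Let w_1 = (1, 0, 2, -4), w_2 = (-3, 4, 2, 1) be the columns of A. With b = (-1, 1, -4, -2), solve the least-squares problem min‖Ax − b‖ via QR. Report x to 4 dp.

x = (-0.0628, -0.1063)

w_1 = (1, 0, 2, -4); ‖w_1‖ = 4.5826, so e_1 = (0.2182, 0.0000, 0.4364, -0.8729).
e_1·w_2 = 0.2182·(-3) + 0.0000·4 + 0.4364·2 + (-0.8729)·1 = -0.6547.
u_2 = w_2 + 0.6547·e_1 = (-2.8571, 4.0000, 2.2857, 0.4286).
‖u_2‖ = 5.4380, so e_2 = (-0.5254, 0.7356, 0.4203, 0.0788).
Qᵀb = (-0.2182, -0.5779).
Back-substitute: x_2 = -0.5779/5.4380 = -0.1063.
x_1 = (-0.2182 + 0.6547·(-0.1063))/4.5826 = -0.0628.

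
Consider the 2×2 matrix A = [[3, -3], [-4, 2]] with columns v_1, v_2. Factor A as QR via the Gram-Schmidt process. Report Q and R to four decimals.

v_1 = (3, -4); ‖v_1‖ = 5.0000, so e_1 = (0.6000, -0.8000).
e_1·v_2 = 0.6000·(-3) + (-0.8000)·2 = -3.4000.
u_2 = v_2 + 3.4000·e_1 = (-0.9600, -0.7200).
‖u_2‖ = 1.2000, so e_2 = (-0.8000, -0.6000).

Q = [[0.6000, -0.8000], [-0.8000, -0.6000]], R = [[5.0000, -3.4000], [0.0000, 1.2000]]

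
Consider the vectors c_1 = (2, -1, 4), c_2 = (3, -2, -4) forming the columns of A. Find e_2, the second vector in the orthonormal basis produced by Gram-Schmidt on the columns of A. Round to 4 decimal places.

e_2 = (0.7384, -0.4674, -0.4861)

c_1 = (2, -1, 4); ‖c_1‖ = 4.5826, so e_1 = (0.4364, -0.2182, 0.8729).
e_1·c_2 = 0.4364·3 + (-0.2182)·(-2) + 0.8729·(-4) = -1.7457.
u_2 = c_2 + 1.7457·e_1 = (3.7619, -2.3810, -2.4762).
‖u_2‖ = 5.0943, so e_2 = (0.7384, -0.4674, -0.4861).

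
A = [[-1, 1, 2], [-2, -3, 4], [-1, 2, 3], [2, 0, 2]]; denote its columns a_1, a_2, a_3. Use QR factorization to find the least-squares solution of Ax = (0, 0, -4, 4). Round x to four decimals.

x = (1.6641, -0.8629, 0.2280)

a_1 = (-1, -2, -1, 2); ‖a_1‖ = 3.1623, so e_1 = (-0.3162, -0.6325, -0.3162, 0.6325).
e_1·a_2 = (-0.3162)·1 + (-0.6325)·(-3) + (-0.3162)·2 + 0.6325·0 = 0.9487.
u_2 = a_2 − 0.9487·e_1 = (1.3000, -2.4000, 2.3000, -0.6000).
‖u_2‖ = 3.6194, so e_2 = (0.3592, -0.6631, 0.6355, -0.1658).
e_1·a_3 = (-0.3162)·2 + (-0.6325)·4 + (-0.3162)·3 + 0.6325·2 = -2.8460; e_2·a_3 = 0.3592·2 + (-0.6631)·4 + 0.6355·3 + (-0.1658)·2 = -0.3592.
u_3 = a_3 + 2.8460·e_1 + 0.3592·e_2 = (1.2290, 1.9618, 2.3282, 3.7405).
‖u_3‖ = 4.9770, so e_3 = (0.2469, 0.3942, 0.4678, 0.7515).
Qᵀb = (3.7947, -3.2050, 1.1350).
Back-substitute: x_3 = 1.1350/4.9770 = 0.2280.
x_2 = (-3.2050 + 0.3592·0.2280)/3.6194 = -0.8629.
x_1 = (3.7947 − 0.9487·(-0.8629) + 2.8460·0.2280)/3.1623 = 1.6641.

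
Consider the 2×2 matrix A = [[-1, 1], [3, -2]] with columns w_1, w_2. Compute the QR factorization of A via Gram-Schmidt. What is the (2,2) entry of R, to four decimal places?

r_{22} = 0.3162

w_1 = (-1, 3); ‖w_1‖ = 3.1623, so e_1 = (-0.3162, 0.9487).
e_1·w_2 = (-0.3162)·1 + 0.9487·(-2) = -2.2136.
u_2 = w_2 + 2.2136·e_1 = (0.3000, 0.1000).
r_{22} = ‖u_2‖ = 0.3162.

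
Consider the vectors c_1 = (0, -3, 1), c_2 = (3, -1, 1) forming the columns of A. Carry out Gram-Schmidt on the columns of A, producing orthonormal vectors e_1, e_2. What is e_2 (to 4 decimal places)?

e_2 = (0.9785, 0.0652, 0.1957)

e_1 = c_1/‖c_1‖ = (0, -3, 1)/3.1623 = (0.0000, -0.9487, 0.3162).
r_{12} = e_1·c_2 = 1.2649.
u_2 = c_2 − 1.2649·e_1 = (3.0000, 0.2000, 0.6000).
‖u_2‖ = 3.0659, so e_2 = (0.9785, 0.0652, 0.1957).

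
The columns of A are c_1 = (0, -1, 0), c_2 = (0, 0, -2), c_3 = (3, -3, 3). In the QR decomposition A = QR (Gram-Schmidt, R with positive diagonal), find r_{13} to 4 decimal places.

c_1 = (0, -1, 0); ‖c_1‖ = 1.0000, so e_1 = (0.0000, -1.0000, 0.0000).
r_{13} = e_1·c_3 = 3.0000.

r_{13} = 3.0000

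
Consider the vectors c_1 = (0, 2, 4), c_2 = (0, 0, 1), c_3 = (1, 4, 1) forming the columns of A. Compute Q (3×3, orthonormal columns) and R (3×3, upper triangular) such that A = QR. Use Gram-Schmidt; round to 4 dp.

e_1 = c_1/‖c_1‖ = (0, 2, 4)/4.4721 = (0.0000, 0.4472, 0.8944).
r_{12} = e_1·c_2 = 0.8944.
u_2 = c_2 − 0.8944·e_1 = (0.0000, -0.4000, 0.2000).
‖u_2‖ = 0.4472, so e_2 = (0.0000, -0.8944, 0.4472).
r_{13} = e_1·c_3 = 2.6833; r_{23} = e_2·c_3 = -3.1305.
u_3 = c_3 − 2.6833·e_1 + 3.1305·e_2 = (1.0000, 0.0000, 0.0000).
‖u_3‖ = 1.0000, so e_3 = (1.0000, 0.0000, 0.0000).

Q = [[0.0000, 0.0000, 1.0000], [0.4472, -0.8944, 0.0000], [0.8944, 0.4472, 0.0000]], R = [[4.4721, 0.8944, 2.6833], [0.0000, 0.4472, -3.1305], [0.0000, 0.0000, 1.0000]]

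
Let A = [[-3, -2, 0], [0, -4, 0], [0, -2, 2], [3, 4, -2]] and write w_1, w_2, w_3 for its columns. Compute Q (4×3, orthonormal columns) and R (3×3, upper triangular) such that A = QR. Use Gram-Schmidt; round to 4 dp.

q_1 = w_1/‖w_1‖ = (-3, 0, 0, 3)/4.2426 = (-0.7071, 0.0000, 0.0000, 0.7071).
r_{12} = q_1·w_2 = 4.2426.
u_2 = w_2 − 4.2426·q_1 = (1.0000, -4.0000, -2.0000, 1.0000).
‖u_2‖ = 4.6904, so q_2 = (0.2132, -0.8528, -0.4264, 0.2132).
r_{13} = q_1·w_3 = -1.4142; r_{23} = q_2·w_3 = -1.2792.
u_3 = w_3 + 1.4142·q_1 + 1.2792·q_2 = (-0.7273, -1.0909, 1.4545, -0.7273).
‖u_3‖ = 2.0889, so q_3 = (-0.3482, -0.5222, 0.6963, -0.3482).

Q = [[-0.7071, 0.2132, -0.3482], [0.0000, -0.8528, -0.5222], [0.0000, -0.4264, 0.6963], [0.7071, 0.2132, -0.3482]], R = [[4.2426, 4.2426, -1.4142], [0.0000, 4.6904, -1.2792], [0.0000, 0.0000, 2.0889]]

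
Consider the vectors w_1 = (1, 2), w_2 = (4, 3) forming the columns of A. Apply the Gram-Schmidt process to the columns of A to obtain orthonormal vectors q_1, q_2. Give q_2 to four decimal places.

w_1 = (1, 2); ‖w_1‖ = 2.2361, so q_1 = (0.4472, 0.8944).
q_1·w_2 = 0.4472·4 + 0.8944·3 = 4.4721.
u_2 = w_2 − 4.4721·q_1 = (2.0000, -1.0000).
‖u_2‖ = 2.2361, so q_2 = (0.8944, -0.4472).

q_2 = (0.8944, -0.4472)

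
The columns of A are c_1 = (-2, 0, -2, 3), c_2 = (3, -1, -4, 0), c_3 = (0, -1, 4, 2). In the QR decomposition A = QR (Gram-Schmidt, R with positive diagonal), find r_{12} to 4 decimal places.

c_1 = (-2, 0, -2, 3); ‖c_1‖ = 4.1231, so q_1 = (-0.4851, 0.0000, -0.4851, 0.7276).
r_{12} = q_1·c_2 = 0.4851.

r_{12} = 0.4851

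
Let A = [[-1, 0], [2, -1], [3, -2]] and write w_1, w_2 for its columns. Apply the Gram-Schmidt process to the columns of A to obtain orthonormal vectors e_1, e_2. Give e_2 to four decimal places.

e_2 = (-0.8729, 0.2182, -0.4364)

w_1 = (-1, 2, 3); ‖w_1‖ = 3.7417, so e_1 = (-0.2673, 0.5345, 0.8018).
e_1·w_2 = (-0.2673)·0 + 0.5345·(-1) + 0.8018·(-2) = -2.1381.
u_2 = w_2 + 2.1381·e_1 = (-0.5714, 0.1429, -0.2857).
‖u_2‖ = 0.6547, so e_2 = (-0.8729, 0.2182, -0.4364).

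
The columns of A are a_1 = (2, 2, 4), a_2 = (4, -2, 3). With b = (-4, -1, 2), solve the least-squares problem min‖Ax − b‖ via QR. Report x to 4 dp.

x = (0.1591, -0.3636)

a_1 = (2, 2, 4); ‖a_1‖ = 4.8990, so q_1 = (0.4082, 0.4082, 0.8165).
q_1·a_2 = 0.4082·4 + 0.4082·(-2) + 0.8165·3 = 3.2660.
u_2 = a_2 − 3.2660·q_1 = (2.6667, -3.3333, 0.3333).
‖u_2‖ = 4.2817, so q_2 = (0.6228, -0.7785, 0.0778).
Qᵀb = (-0.4082, -1.5570).
Back-substitute: x_2 = -1.5570/4.2817 = -0.3636.
x_1 = (-0.4082 − 3.2660·(-0.3636))/4.8990 = 0.1591.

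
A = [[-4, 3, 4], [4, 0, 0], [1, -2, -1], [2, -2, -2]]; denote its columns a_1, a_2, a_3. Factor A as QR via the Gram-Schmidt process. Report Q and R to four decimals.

Q = [[-0.6576, 0.3671, 0.5582], [0.6576, 0.6778, 0.3289], [0.1644, -0.5272, 0.7575], [0.3288, -0.3577, 0.0797]], R = [[6.0828, -2.9592, -3.4524], [0.0000, 2.8711, 2.7111], [0.0000, 0.0000, 1.3157]]

a_1 = (-4, 4, 1, 2); ‖a_1‖ = 6.0828, so q_1 = (-0.6576, 0.6576, 0.1644, 0.3288).
q_1·a_2 = (-0.6576)·3 + 0.6576·0 + 0.1644·(-2) + 0.3288·(-2) = -2.9592.
u_2 = a_2 + 2.9592·q_1 = (1.0541, 1.9459, -1.5135, -1.0270).
‖u_2‖ = 2.8711, so q_2 = (0.3671, 0.6778, -0.5272, -0.3577).
q_1·a_3 = (-0.6576)·4 + 0.6576·0 + 0.1644·(-1) + 0.3288·(-2) = -3.4524; q_2·a_3 = 0.3671·4 + 0.6778·0 + (-0.5272)·(-1) + (-0.3577)·(-2) = 2.7111.
u_3 = a_3 + 3.4524·q_1 − 2.7111·q_2 = (0.7344, 0.4328, 0.9967, 0.1049).
‖u_3‖ = 1.3157, so q_3 = (0.5582, 0.3289, 0.7575, 0.0797).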